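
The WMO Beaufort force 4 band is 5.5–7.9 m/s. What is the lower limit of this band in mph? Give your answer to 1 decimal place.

5.5–7.9 m/s × 2.237 = 12.3–17.7 mph.

12.3 mph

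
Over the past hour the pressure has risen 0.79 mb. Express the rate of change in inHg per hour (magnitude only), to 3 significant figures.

0.0233 inHg per hour

0.79 mb / 1 h × 0.02953 inHg/mb = 0.0233 inHg/h.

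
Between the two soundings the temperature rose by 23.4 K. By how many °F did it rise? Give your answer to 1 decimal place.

42.1 °F

A change of 1 °C equals a change of 1.8 °F: Δ°F = 23.4 × 1.8 = 42.1 °F.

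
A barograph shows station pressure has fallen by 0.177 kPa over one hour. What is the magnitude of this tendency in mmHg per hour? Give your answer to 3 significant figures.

1.33 mmHg per hour

0.177 kPa / 1 h × 7.50062 mmHg/kPa = 1.33 mmHg/h.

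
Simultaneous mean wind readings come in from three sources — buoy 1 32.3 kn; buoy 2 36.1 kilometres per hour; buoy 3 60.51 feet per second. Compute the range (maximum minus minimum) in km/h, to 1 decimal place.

30.3 km/h

buoy 1: 32.3 kt = 59.820 km/h.
buoy 3: 60.51 ft/s = 66.396 km/h.
Spread: 66.396 − 36.100 = 30.3 km/h.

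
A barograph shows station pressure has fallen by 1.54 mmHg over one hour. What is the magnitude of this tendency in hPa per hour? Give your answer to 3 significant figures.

1.54 mmHg / 1 h × 1.33322 hPa/mmHg = 2.05 hPa/h.

2.05 hPa per hour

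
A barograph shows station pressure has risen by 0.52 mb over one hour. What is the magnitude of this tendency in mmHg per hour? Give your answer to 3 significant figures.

0.390 mmHg per hour

0.52 mb / 1 h × 0.750062 mmHg/mb = 0.390 mmHg/h.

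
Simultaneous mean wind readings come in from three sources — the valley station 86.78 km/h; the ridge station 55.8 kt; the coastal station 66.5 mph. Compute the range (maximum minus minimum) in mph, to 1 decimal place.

12.6 mph

the valley station: 86.78 km/h = 53.923 mph.
the ridge station: 55.8 kt = 64.213 mph.
Spread: 66.500 − 53.923 = 12.6 mph.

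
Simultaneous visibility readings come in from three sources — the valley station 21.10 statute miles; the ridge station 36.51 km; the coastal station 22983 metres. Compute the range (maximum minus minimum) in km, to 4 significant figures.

the valley station: 21.10 SM = 33.9572 km.
the coastal station: 22983 m = 22.9830 km.
Spread: 36.5100 − 22.9830 = 13.53 km.

13.53 km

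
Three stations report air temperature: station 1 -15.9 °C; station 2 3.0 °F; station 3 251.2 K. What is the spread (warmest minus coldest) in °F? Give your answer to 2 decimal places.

10.89 °F

station 2: 3.0 °F = -16.111 °C.
station 3: 251.2 K = -21.950 °C.
Spread: (-15.900) − (-21.950) = 6.050 °C = 10.89 °F.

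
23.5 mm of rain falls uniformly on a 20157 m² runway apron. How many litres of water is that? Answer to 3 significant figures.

1 mm over 1 m² is 1 L, so volume = 23.5 × 20157 = 473689.5 L ≈ 474000 L.

474000 litres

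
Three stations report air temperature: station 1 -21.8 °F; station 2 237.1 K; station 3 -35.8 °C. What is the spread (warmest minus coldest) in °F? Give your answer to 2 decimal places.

11.09 °F

station 1: -21.8 °F = -29.889 °C.
station 2: 237.1 K = -36.050 °C.
Spread: (-29.889) − (-36.050) = 6.161 °C = 11.09 °F.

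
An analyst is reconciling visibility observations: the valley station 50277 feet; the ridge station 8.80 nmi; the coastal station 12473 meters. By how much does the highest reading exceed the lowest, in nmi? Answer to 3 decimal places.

2.065 nmi

the valley station: 50277 ft = 8.27453 nmi.
the coastal station: 12473 m = 6.73488 nmi.
Spread: 8.80000 − 6.73488 = 2.065 nmi.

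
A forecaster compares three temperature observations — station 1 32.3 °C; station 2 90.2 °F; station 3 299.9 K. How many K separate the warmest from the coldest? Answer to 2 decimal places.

station 2: 90.2 °F = 32.333 °C.
station 3: 299.9 K = 26.750 °C.
Spread: 32.333 − 26.750 = 5.583 °C.

5.58 K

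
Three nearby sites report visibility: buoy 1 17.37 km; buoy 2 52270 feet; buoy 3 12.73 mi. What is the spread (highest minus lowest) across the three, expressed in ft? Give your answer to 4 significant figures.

buoy 1: 17.37 km = 56988.19 ft.
buoy 3: 12.73 SM = 67214.40 ft.
Spread: 67214.40 − 52270.00 = 14940 ft.

14940 ft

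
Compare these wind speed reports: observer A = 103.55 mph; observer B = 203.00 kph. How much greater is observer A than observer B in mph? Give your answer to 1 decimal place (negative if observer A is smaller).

-22.6 mph

observer B: 203.00 km/h = 126.138 mph.
Difference: 103.550 − 126.138 = -22.6 mph.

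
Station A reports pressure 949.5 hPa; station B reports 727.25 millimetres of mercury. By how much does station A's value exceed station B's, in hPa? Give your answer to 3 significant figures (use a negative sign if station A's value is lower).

station B: 727.25 mmHg = 969.587 hPa.
Difference: 949.500 − 969.587 = -20.1 hPa.

-20.1 hPa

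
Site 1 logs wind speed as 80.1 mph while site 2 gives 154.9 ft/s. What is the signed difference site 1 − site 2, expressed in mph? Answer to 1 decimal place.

-25.5 mph

site 2: 154.9 ft/s = 105.614 mph.
Difference: 80.100 − 105.614 = -25.5 mph.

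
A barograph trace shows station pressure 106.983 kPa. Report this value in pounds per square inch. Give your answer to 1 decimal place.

1 kPa = 0.145038 psi, so 106.983 × 0.145038 = 15.5 psi.

15.5 psi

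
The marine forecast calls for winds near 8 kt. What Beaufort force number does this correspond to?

Beaufort force 3

8 kt lies in the Beaufort 3 band (gentle breeze, 7–10 kt).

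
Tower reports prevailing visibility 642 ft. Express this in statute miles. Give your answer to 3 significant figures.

0.122 SM

1 ft = 0.000189394 SM, so 642 × 0.000189394 = 0.122 SM.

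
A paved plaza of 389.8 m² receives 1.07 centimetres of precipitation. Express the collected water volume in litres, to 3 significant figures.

4170 litres

Depth: 1.07 cm × 10 = 10.7 mm.
1 mm over 1 m² is 1 L, so volume = 10.7 × 389.8 = 4170.86 L ≈ 4170 L.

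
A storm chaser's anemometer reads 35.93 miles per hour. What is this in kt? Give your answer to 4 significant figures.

1 mph = 0.868976 kt, so 35.93 × 0.868976 = 31.22 kt.

31.22 kt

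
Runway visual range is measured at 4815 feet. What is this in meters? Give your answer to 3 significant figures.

1 ft = 0.3048 m, so 4815 × 0.3048 = 1470 m.

1470 m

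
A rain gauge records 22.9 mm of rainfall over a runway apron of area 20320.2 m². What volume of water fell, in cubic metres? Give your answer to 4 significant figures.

465.3 cubic metres

1 mm over 1 m² is 1 L, so volume = 22.9 × 20320.2 = 465332.58 L = 465.3 m³.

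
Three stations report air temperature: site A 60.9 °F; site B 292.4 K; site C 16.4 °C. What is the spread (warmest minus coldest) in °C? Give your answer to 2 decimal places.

site A: 60.9 °F = 16.056 °C.
site B: 292.4 K = 19.250 °C.
Spread: 19.250 − 16.056 = 3.194 °C.

3.19 °C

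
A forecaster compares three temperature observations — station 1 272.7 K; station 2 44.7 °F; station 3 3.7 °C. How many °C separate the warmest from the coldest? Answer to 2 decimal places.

station 1: 272.7 K = -0.450 °C.
station 2: 44.7 °F = 7.056 °C.
Spread: 7.056 − (-0.450) = 7.506 °C.

7.51 °C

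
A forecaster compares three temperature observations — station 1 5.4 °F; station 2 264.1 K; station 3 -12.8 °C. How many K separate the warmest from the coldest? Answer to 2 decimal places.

5.73 K

station 1: 5.4 °F = -14.778 °C.
station 2: 264.1 K = -9.050 °C.
Spread: (-9.050) − (-14.778) = 5.728 °C.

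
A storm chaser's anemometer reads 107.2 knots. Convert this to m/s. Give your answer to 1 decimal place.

55.1 m/s

1 kt = 0.514444 m/s, so 107.2 × 0.514444 = 55.1 m/s.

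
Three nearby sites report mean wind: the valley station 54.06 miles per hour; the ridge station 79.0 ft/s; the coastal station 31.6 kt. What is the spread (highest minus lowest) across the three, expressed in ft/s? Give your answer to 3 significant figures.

the valley station: 54.06 mph = 79.288 ft/s.
the coastal station: 31.6 kt = 53.335 ft/s.
Spread: 79.288 − 53.335 = 26.0 ft/s.

26.0 ft/s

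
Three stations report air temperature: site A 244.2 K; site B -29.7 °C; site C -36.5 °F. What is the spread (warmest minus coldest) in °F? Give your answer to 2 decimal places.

site A: 244.2 K = -28.950 °C.
site C: -36.5 °F = -38.056 °C.
Spread: (-28.950) − (-38.056) = 9.106 °C = 16.39 °F.

16.39 °F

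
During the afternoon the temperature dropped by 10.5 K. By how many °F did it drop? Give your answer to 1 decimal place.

18.9 °F

A change of 1 °C equals a change of 1.8 °F: Δ°F = 10.5 × 1.8 = 18.9 °F.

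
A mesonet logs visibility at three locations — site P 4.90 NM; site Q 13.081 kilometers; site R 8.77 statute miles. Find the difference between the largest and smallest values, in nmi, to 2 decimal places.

2.72 nmi

site Q: 13.081 km = 7.0632 nmi.
site R: 8.77 SM = 7.6209 nmi.
Spread: 7.6209 − 4.9000 = 2.72 nmi.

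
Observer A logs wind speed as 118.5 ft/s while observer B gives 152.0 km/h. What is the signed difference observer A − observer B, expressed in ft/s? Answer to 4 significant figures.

observer B: 152.0 km/h = 138.5244 ft/s.
Difference: 118.5000 − 138.5244 = -20.02 ft/s.

-20.02 ft/s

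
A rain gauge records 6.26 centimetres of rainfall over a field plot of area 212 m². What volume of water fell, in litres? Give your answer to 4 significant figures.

13270 litres

Depth: 6.26 cm × 10 = 62.6 mm.
1 mm over 1 m² is 1 L, so volume = 62.6 × 212 = 13271.2 L ≈ 13270 L.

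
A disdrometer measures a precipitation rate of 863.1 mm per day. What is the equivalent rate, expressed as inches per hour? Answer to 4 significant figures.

863.1 mm/day × 0.0393701 in/mm × 0.0416667 day/hour = 1.416 in/hour.

1.416 in/hour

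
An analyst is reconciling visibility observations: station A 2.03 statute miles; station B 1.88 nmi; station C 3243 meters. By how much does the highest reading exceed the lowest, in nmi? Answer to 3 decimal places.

0.129 nmi

station A: 2.03 SM = 1.76402 nmi.
station C: 3243 m = 1.75108 nmi.
Spread: 1.88000 − 1.75108 = 0.129 nmi.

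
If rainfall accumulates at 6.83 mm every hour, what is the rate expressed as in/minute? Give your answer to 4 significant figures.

6.83 mm/hour × 0.0393701 in/mm × 0.0166667 hour/minute = 0.004482 in/minute.

0.004482 in/minute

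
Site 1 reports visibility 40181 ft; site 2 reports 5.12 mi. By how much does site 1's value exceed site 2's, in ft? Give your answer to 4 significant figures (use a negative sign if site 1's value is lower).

13150 ft

site 2: 5.12 SM = 27033.60 ft.
Difference: 40181.00 − 27033.60 = 13150 ft.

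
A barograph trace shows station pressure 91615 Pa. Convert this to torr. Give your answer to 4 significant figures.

1 Pa = 0.00750062 mmHg, so 91615 × 0.00750062 = 687.2 mmHg.

687.2 mmHg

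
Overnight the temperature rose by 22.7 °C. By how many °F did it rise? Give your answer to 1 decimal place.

Converting a difference, only the 9/5 scale factor applies: Δ°F = 22.7 × 1.8 = 40.9 °F.

40.9 °F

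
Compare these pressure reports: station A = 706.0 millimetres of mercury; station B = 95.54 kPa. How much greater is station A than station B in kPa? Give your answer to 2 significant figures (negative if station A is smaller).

station A: 706.0 mmHg = 94.126 kPa.
Difference: 94.126 − 95.540 = -1.4 kPa.

-1.4 kPa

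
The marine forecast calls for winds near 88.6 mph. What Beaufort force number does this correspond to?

88.6 mph = 39.6 m/s, which is Beaufort 12 (hurricane force, ≥32.7 m/s).

Beaufort force 12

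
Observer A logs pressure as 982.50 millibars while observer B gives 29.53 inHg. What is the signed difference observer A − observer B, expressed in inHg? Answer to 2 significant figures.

observer A: 982.50 mb = 29.0132 inHg.
Difference: 29.0132 − 29.5300 = -0.52 inHg.

-0.52 inHg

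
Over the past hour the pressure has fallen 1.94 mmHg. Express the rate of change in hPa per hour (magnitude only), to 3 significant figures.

1.94 mmHg / 1 h × 1.33322 hPa/mmHg = 2.59 hPa/h.

2.59 hPa per hour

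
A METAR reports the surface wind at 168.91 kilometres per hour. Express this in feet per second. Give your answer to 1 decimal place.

1 km/h = 0.911344 ft/s, so 168.91 × 0.911344 = 153.9 ft/s.

153.9 ft/s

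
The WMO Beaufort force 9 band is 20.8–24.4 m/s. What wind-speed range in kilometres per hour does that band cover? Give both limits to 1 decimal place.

74.9 to 87.8 km/h

20.8–24.4 m/s × 3.6 = 74.9–87.8 km/h.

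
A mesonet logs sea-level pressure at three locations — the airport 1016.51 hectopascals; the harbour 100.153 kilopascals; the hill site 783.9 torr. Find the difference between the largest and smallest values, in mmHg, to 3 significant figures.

32.7 mmHg

the airport: 1016.51 hPa = 762.445 mmHg.
the harbour: 100.153 kPa = 751.209 mmHg.
Spread: 783.900 − 751.209 = 32.7 mmHg.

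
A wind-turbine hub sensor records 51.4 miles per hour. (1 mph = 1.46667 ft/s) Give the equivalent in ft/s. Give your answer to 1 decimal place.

1 mph = 1.46667 ft/s, so 51.4 × 1.46667 = 75.4 ft/s.

75.4 ft/s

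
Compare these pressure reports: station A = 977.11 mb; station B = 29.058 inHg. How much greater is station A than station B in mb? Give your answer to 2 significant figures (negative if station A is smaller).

station B: 29.058 inHg = 984.017 mb.
Difference: 977.110 − 984.017 = -6.9 mb.

-6.9 mb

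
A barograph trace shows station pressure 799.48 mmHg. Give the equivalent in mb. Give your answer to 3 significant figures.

1 mmHg = 1.33322 mb, so 799.48 × 1.33322 = 1070 mb.

1070 mb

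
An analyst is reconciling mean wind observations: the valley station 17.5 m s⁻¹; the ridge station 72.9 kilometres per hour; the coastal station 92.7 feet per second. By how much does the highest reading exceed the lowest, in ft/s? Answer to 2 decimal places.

35.29 ft/s

the valley station: 17.5 m/s = 57.4147 ft/s.
the ridge station: 72.9 km/h = 66.4370 ft/s.
Spread: 92.7000 − 57.4147 = 35.29 ft/s.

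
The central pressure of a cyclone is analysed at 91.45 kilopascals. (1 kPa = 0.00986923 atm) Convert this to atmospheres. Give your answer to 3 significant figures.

0.903 atm

1 kPa = 0.00986923 atm, so 91.45 × 0.00986923 = 0.903 atm.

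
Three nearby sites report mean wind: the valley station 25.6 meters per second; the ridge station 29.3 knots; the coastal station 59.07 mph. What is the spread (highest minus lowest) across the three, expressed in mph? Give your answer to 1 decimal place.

the valley station: 25.6 m/s = 57.266 mph.
the ridge station: 29.3 kt = 33.718 mph.
Spread: 59.070 − 33.718 = 25.4 mph.

25.4 mph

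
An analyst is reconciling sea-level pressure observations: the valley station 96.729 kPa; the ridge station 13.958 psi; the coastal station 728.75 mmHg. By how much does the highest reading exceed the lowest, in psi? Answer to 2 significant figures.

0.13 psi

the valley station: 96.729 kPa = 14.0294 psi.
the coastal station: 728.75 mmHg = 14.0917 psi.
Spread: 14.0917 − 13.9580 = 0.13 psi.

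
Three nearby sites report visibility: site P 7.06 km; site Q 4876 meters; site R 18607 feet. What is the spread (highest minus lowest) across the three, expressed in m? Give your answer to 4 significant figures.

site P: 7.06 km = 7060.00 m.
site R: 18607 ft = 5671.41 m.
Spread: 7060.00 − 4876.00 = 2184 m.

2184 m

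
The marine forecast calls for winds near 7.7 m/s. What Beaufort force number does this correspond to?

Beaufort force 4

7.7 m/s lies in the Beaufort 4 band (moderate breeze, 5.5–7.9 m/s).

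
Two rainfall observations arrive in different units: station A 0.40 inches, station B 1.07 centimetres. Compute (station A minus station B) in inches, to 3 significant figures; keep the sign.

station B: 1.07 cm = 0.421260 in.
Difference: 0.400000 − 0.421260 = -0.0213 in.

-0.0213 in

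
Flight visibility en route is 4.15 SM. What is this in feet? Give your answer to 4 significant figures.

21910 ft

1 SM = 5280 ft, so 4.15 × 5280 = 21910 ft.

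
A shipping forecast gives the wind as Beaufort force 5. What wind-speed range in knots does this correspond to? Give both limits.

Beaufort 5 (fresh breeze) spans 17–21 knots.

17 to 21 kt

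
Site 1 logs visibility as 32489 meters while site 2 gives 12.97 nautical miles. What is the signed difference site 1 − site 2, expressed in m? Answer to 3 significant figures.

site 2: 12.97 nmi = 24020.44 m.
Difference: 32489.00 − 24020.44 = 8470 m.

8470 m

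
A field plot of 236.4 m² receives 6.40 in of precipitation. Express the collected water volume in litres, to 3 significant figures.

38400 litres

Depth: 6.40 in × 25.4 = 162.56 mm.
1 mm over 1 m² is 1 L, so volume = 162.56 × 236.4 = 38429.184 L ≈ 38400 L.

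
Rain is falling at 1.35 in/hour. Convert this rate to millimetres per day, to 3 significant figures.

823 mm/day

1.35 in/hour × 25.4 mm/in × 24 hour/day = 823 mm/day.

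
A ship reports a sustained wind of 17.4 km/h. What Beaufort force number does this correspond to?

Beaufort force 3

17.4 km/h = 4.8 m/s, which is Beaufort 3 (gentle breeze, 3.4–5.4 m/s).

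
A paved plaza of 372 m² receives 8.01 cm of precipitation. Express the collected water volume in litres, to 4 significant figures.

Depth: 8.01 cm × 10 = 80.1 mm.
1 mm over 1 m² is 1 L, so volume = 80.1 × 372 = 29797.2 L ≈ 29800 L.

29800 litres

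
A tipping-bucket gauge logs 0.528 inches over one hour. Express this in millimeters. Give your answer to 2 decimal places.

1 in = 25.4 mm, so 0.528 × 25.4 = 13.41 mm.

13.41 mm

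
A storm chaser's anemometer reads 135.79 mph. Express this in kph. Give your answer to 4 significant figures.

218.5 km/h

1 mph = 1.60934 km/h, so 135.79 × 1.60934 = 218.5 km/h.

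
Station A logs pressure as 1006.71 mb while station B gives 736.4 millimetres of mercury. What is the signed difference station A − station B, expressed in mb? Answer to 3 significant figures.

station B: 736.4 mmHg = 981.786 mb.
Difference: 1006.710 − 981.786 = 24.9 mb.

24.9 mb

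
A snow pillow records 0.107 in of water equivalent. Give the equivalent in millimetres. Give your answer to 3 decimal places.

1 in = 25.4 mm, so 0.107 × 25.4 = 2.718 mm.

2.718 mm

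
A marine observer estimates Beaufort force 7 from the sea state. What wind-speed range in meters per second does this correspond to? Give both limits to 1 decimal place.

13.9 to 17.1 m/s

Beaufort 7 (near gale) spans 13.9–17.1 m/s.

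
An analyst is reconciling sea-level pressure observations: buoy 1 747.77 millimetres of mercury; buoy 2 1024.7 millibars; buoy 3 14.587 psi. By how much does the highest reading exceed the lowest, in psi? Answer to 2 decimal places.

buoy 1: 747.77 mmHg = 14.4595 psi.
buoy 2: 1024.7 mb = 14.8620 psi.
Spread: 14.8620 − 14.4595 = 0.40 psi.

0.40 psi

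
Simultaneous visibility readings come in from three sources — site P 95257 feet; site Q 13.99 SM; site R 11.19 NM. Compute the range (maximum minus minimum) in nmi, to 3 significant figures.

site P: 95257 ft = 15.6773 nmi.
site Q: 13.99 SM = 12.1570 nmi.
Spread: 15.6773 − 11.1900 = 4.49 nmi.

4.49 nmi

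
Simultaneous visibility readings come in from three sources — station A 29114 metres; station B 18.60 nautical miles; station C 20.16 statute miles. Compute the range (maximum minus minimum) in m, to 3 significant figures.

5330 m

station B: 18.60 nmi = 34447.20 m.
station C: 20.16 SM = 32444.38 m.
Spread: 34447.20 − 29114.00 = 5330 m.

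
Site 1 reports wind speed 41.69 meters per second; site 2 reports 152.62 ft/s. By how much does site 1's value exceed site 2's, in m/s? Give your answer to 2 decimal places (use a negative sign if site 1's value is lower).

-4.83 m/s

site 2: 152.62 ft/s = 46.5186 m/s.
Difference: 41.6900 − 46.5186 = -4.83 m/s.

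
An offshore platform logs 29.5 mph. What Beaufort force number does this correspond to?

Beaufort force 6

29.5 mph = 13.2 m/s, which is Beaufort 6 (strong breeze, 10.8–13.8 m/s).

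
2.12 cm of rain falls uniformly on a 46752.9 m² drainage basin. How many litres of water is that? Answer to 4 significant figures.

Depth: 2.12 cm × 10 = 21.2 mm.
1 mm over 1 m² is 1 L, so volume = 21.2 × 46752.9 = 991161.48 L ≈ 991200 L.

991200 litres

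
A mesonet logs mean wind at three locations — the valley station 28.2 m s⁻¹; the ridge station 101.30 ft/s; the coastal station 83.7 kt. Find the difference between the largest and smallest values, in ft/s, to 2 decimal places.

48.75 ft/s

the valley station: 28.2 m/s = 92.5197 ft/s.
the coastal station: 83.7 kt = 141.2697 ft/s.
Spread: 141.2697 − 92.5197 = 48.75 ft/s.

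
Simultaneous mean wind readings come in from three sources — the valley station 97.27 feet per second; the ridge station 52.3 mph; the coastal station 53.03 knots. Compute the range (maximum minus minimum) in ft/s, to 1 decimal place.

20.6 ft/s

the ridge station: 52.3 mph = 76.707 ft/s.
the coastal station: 53.03 kt = 89.505 ft/s.
Spread: 97.270 − 76.707 = 20.6 ft/s.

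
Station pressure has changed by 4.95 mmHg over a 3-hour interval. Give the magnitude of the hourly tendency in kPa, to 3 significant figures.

0.220 kPa per hour

4.95 mmHg / 3 h × 0.133322 kPa/mmHg = 0.220 kPa/h.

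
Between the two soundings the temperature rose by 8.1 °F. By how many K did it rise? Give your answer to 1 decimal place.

For a temperature change the 32° offset cancels: ΔK = 8.1 × 0.5556 = 4.5 K.

4.5 K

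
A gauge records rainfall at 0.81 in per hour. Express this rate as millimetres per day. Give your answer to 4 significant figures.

0.81 in/hour × 25.4 mm/in × 24 hour/day = 493.8 mm/day.

493.8 mm/day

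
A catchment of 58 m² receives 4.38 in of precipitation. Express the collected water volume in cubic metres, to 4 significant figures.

6.453 cubic metres

Depth: 4.38 in × 25.4 = 111.252 mm.
1 mm over 1 m² is 1 L, so volume = 111.252 × 58 = 6452.616 L = 6.453 m³.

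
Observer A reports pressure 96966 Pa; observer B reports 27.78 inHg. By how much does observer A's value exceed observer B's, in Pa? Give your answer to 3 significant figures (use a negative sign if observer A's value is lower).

2890 Pa

observer B: 27.78 inHg = 94073.89 Pa.
Difference: 96966.00 − 94073.89 = 2890 Pa.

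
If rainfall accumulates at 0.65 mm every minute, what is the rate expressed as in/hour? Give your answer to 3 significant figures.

1.54 in/hour

0.65 mm/minute × 0.0393701 in/mm × 60 minute/hour = 1.54 in/hour.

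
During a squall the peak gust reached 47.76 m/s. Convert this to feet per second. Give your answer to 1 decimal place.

1 m/s = 3.28084 ft/s, so 47.76 × 3.28084 = 156.7 ft/s.

156.7 ft/s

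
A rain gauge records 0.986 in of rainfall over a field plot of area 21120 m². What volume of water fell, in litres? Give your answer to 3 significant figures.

Depth: 0.986 in × 25.4 = 25.0444 mm.
1 mm over 1 m² is 1 L, so volume = 25.0444 × 21120 = 528937.73 L ≈ 529000 L.

529000 litres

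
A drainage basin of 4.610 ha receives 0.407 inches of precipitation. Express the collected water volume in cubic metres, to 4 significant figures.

Depth: 0.407 in × 25.4 = 10.3378 mm.
Area: 4.610 ha = 46100 m².
1 mm over 1 m² is 1 L, so volume = 10.3378 × 46100 = 476572.58 L = 476.6 m³.

476.6 cubic metres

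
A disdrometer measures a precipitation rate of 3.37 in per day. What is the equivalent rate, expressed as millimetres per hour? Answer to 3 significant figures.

3.37 in/day × 25.4 mm/in × 0.0416667 day/hour = 3.57 mm/hour.

3.57 mm/hour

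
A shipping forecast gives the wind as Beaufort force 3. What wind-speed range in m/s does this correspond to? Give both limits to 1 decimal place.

3.4 to 5.4 m/s

Beaufort 3 (gentle breeze) spans 3.4–5.4 m/s.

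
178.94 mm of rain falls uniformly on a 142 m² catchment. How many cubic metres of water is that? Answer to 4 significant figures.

25.41 cubic metres

1 mm over 1 m² is 1 L, so volume = 178.94 × 142 = 25409.48 L = 25.41 m³.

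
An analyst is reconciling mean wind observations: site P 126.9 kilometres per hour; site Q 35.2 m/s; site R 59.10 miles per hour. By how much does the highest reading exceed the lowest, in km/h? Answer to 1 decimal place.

31.8 km/h

site Q: 35.2 m/s = 126.720 km/h.
site R: 59.10 mph = 95.112 km/h.
Spread: 126.900 − 95.112 = 31.8 km/h.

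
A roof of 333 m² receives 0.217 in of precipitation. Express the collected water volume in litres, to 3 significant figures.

Depth: 0.217 in × 25.4 = 5.5118 mm.
1 mm over 1 m² is 1 L, so volume = 5.5118 × 333 = 1835.4294 L ≈ 1840 L.

1840 litres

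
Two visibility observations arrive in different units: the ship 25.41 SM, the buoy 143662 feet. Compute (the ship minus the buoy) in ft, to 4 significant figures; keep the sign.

the ship: 25.41 SM = 134164.80 ft.
Difference: 134164.80 − 143662.00 = -9497 ft.

-9497 ft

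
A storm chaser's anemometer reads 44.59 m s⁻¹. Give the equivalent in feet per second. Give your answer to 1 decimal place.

146.3 ft/s

1 m/s = 3.28084 ft/s, so 44.59 × 3.28084 = 146.3 ft/s.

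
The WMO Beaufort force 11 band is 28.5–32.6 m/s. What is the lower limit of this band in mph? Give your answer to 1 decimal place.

28.5–32.6 m/s × 2.237 = 63.8–72.9 mph.

63.8 mph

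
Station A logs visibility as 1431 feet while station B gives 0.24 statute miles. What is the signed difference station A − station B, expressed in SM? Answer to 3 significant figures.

0.0310 SM

station A: 1431 ft = 0.271023 SM.
Difference: 0.271023 − 0.240000 = 0.0310 SM.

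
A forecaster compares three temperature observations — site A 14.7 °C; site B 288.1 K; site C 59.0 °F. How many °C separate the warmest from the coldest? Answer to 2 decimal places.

0.30 °C

site B: 288.1 K = 14.950 °C.
site C: 59.0 °F = 15.000 °C.
Spread: 15.000 − 14.700 = 0.300 °C.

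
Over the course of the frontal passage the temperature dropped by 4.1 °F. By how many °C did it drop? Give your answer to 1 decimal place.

Converting a difference, only the 9/5 scale factor applies: Δ°C = 4.1 × 0.5556 = 2.3 °C.

2.3 °C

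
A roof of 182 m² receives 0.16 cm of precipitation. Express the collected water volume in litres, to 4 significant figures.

Depth: 0.16 cm × 10 = 1.6 mm.
1 mm over 1 m² is 1 L, so volume = 1.6 × 182 = 291.2 L.

291.2 litres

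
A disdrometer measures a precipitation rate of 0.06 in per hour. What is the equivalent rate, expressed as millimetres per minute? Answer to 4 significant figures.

0.06 in/hour × 25.4 mm/in × 0.0166667 hour/minute = 0.02540 mm/minute.

0.02540 mm/minute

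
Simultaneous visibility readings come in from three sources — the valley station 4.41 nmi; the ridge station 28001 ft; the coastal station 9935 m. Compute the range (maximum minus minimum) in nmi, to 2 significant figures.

0.95 nmi

the ridge station: 28001 ft = 4.6084 nmi.
the coastal station: 9935 m = 5.3645 nmi.
Spread: 5.3645 − 4.4100 = 0.95 nmi.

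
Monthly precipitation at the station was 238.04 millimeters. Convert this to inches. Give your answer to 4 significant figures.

1 mm = 0.0393701 in, so 238.04 × 0.0393701 = 9.372 in.

9.372 in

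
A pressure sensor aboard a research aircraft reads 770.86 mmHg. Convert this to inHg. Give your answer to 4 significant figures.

1 mmHg = 0.0393701 inHg, so 770.86 × 0.0393701 = 30.35 inHg.

30.35 inHg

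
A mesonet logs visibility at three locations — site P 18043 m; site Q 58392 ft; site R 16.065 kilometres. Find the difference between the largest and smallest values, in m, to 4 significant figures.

site Q: 58392 ft = 17797.88 m.
site R: 16.065 km = 16065.00 m.
Spread: 18043.00 − 16065.00 = 1978 m.

1978 m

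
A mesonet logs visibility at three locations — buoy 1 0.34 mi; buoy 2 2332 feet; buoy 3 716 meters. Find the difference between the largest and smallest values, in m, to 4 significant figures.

buoy 1: 0.34 SM = 547.177 m.
buoy 2: 2332 ft = 710.794 m.
Spread: 716.000 − 547.177 = 168.8 m.

168.8 m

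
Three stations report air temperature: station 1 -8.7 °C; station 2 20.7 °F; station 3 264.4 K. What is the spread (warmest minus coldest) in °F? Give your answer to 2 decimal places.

4.45 °F

station 2: 20.7 °F = -6.278 °C.
station 3: 264.4 K = -8.750 °C.
Spread: (-6.278) − (-8.750) = 2.472 °C = 4.45 °F.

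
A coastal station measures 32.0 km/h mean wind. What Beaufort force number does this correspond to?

32.0 km/h = 8.9 m/s, which is Beaufort 5 (fresh breeze, 8.0–10.7 m/s).

Beaufort force 5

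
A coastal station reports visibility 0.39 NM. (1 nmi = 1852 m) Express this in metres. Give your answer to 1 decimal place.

1 nmi = 1852 m, so 0.39 × 1852 = 722.3 m.

722.3 m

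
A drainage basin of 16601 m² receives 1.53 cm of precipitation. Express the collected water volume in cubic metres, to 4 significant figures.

Depth: 1.53 cm × 10 = 15.3 mm.
1 mm over 1 m² is 1 L, so volume = 15.3 × 16601 = 253995.3 L = 254.0 m³.

254.0 cubic metres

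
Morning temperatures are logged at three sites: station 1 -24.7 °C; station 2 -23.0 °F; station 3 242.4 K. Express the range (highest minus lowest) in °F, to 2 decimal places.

10.89 °F

station 2: -23.0 °F = -30.556 °C.
station 3: 242.4 K = -30.750 °C.
Spread: (-24.700) − (-30.750) = 6.050 °C = 10.89 °F.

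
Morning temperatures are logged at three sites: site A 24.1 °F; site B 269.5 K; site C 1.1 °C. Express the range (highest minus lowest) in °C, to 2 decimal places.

5.49 °C

site A: 24.1 °F = -4.389 °C.
site B: 269.5 K = -3.650 °C.
Spread: 1.100 − (-4.389) = 5.489 °C.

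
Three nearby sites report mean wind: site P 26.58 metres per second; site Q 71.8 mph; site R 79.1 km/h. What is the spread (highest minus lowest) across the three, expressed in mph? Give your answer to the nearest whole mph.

23 mph

site P: 26.58 m/s = 59.46 mph.
site R: 79.1 km/h = 49.15 mph.
Spread: 71.80 − 49.15 = 23 mph.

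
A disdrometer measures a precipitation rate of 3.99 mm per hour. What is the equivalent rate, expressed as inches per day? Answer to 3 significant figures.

3.99 mm/hour × 0.0393701 in/mm × 24 hour/day = 3.77 in/day.

3.77 in/day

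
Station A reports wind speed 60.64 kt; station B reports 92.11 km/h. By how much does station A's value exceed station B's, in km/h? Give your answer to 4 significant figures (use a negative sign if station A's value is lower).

station A: 60.64 kt = 112.3053 km/h.
Difference: 112.3053 − 92.1100 = 20.20 km/h.

20.20 km/h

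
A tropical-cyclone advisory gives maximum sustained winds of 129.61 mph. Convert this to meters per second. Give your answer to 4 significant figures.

57.94 m/s

1 mph = 0.44704 m/s, so 129.61 × 0.44704 = 57.94 m/s.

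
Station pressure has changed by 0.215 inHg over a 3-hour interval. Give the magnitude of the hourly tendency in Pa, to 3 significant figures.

243 Pa per hour

0.215 inHg / 3 h × 3386.39 Pa/inHg = 243 Pa/h.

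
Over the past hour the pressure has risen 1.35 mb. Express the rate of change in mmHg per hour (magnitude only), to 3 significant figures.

1.01 mmHg per hour

1.35 mb / 1 h × 0.750062 mmHg/mb = 1.01 mmHg/h.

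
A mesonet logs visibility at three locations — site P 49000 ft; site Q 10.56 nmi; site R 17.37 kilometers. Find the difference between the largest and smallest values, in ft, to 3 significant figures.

15200 ft

site Q: 10.56 nmi = 64163.78 ft.
site R: 17.37 km = 56988.19 ft.
Spread: 64163.78 − 49000.00 = 15200 ft.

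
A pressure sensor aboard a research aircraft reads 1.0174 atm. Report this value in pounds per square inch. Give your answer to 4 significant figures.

14.95 psi

1 atm = 14.6959 psi, so 1.0174 × 14.6959 = 14.95 psi.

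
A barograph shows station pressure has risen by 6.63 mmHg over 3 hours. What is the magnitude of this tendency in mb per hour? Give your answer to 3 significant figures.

6.63 mmHg / 3 h × 1.33322 mb/mmHg = 2.95 mb/h.

2.95 mb per hour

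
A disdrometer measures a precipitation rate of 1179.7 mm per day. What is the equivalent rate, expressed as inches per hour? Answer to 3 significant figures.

1179.7 mm/day × 0.0393701 in/mm × 0.0416667 day/hour = 1.94 in/hour.

1.94 in/hour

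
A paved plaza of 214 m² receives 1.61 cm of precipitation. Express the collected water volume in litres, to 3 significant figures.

3450 litres

Depth: 1.61 cm × 10 = 16.1 mm.
1 mm over 1 m² is 1 L, so volume = 16.1 × 214 = 3445.4 L ≈ 3450 L.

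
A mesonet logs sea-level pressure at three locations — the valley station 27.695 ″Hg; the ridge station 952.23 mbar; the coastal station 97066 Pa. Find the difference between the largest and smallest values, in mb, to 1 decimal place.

the valley station: 27.695 inHg = 937.860 mb.
the coastal station: 97066 Pa = 970.660 mb.
Spread: 970.660 − 937.860 = 32.8 mb.

32.8 mb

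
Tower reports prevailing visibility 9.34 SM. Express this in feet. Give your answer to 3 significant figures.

1 SM = 5280 ft, so 9.34 × 5280 = 49300 ft.

49300 ft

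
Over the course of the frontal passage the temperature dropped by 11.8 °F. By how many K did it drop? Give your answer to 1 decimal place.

6.6 K

Converting a difference, only the 9/5 scale factor applies: ΔK = 11.8 × 0.5556 = 6.6 K.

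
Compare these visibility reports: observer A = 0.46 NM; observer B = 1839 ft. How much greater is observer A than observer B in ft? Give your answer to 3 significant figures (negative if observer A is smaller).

956 ft

observer A: 0.46 nmi = 2795.01 ft.
Difference: 2795.01 − 1839.00 = 956 ft.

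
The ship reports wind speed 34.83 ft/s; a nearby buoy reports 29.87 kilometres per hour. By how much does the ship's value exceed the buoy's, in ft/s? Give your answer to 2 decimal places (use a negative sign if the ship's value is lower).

the buoy: 29.87 km/h = 27.2219 ft/s.
Difference: 34.8300 − 27.2219 = 7.61 ft/s.

7.61 ft/s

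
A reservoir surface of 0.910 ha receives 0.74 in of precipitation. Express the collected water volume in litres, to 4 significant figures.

171000 litres

Depth: 0.74 in × 25.4 = 18.796 mm.
Area: 0.910 ha = 9100 m².
1 mm over 1 m² is 1 L, so volume = 18.796 × 9100 = 171043.6 L ≈ 171000 L.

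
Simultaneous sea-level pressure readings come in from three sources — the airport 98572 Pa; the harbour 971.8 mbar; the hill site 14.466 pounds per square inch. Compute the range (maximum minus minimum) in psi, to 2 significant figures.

0.37 psi

the airport: 98572 Pa = 14.2967 psi.
the harbour: 971.8 mb = 14.0948 psi.
Spread: 14.4660 − 14.0948 = 0.37 psi.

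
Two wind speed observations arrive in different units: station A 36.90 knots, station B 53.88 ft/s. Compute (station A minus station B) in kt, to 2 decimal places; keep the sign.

4.98 kt

station B: 53.88 ft/s = 31.9230 kt.
Difference: 36.9000 − 31.9230 = 4.98 kt.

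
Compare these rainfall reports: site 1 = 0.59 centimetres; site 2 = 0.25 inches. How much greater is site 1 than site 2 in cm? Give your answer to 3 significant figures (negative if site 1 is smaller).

-0.0450 cm

site 2: 0.25 in = 0.635000 cm.
Difference: 0.590000 − 0.635000 = -0.0450 cm.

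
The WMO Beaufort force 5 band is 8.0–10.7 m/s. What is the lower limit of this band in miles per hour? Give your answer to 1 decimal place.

17.9 mph

8.0–10.7 m/s × 2.237 = 17.9–23.9 mph.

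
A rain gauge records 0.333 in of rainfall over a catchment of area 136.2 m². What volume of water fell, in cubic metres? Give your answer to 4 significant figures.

1.152 cubic metres

Depth: 0.333 in × 25.4 = 8.4582 mm.
1 mm over 1 m² is 1 L, so volume = 8.4582 × 136.2 = 1152.0068 L = 1.152 m³.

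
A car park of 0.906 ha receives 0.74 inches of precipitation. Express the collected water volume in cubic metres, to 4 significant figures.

Depth: 0.74 in × 25.4 = 18.796 mm.
Area: 0.906 ha = 9060 m².
1 mm over 1 m² is 1 L, so volume = 18.796 × 9060 = 170291.76 L = 170.3 m³.

170.3 cubic metres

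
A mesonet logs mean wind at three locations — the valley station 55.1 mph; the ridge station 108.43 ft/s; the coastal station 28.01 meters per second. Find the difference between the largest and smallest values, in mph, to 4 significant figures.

18.83 mph

the ridge station: 108.43 ft/s = 73.9295 mph.
the coastal station: 28.01 m/s = 62.6566 mph.
Spread: 73.9295 − 55.1000 = 18.83 mph.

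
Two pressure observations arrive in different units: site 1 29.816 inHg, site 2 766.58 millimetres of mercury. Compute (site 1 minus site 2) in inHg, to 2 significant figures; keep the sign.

site 2: 766.58 mmHg = 30.1803 inHg.
Difference: 29.8160 − 30.1803 = -0.36 inHg.

-0.36 inHg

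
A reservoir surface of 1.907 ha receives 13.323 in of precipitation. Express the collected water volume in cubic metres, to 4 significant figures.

6453 cubic metres

Depth: 13.323 in × 25.4 = 338.4042 mm.
Area: 1.907 ha = 19070 m².
1 mm over 1 m² is 1 L, so volume = 338.4042 × 19070 = 6453368.1 L = 6453 m³.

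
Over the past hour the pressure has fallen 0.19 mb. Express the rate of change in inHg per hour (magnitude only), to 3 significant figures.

0.00561 inHg per hour

0.19 mb / 1 h × 0.02953 inHg/mb = 0.00561 inHg/h.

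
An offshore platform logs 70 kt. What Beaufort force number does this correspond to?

70 kt lies in the Beaufort 12 band (hurricane force, ≥64 kt).

Beaufort force 12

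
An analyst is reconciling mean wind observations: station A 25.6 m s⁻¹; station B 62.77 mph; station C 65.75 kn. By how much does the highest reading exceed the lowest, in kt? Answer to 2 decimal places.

station A: 25.6 m/s = 49.7624 kt.
station B: 62.77 mph = 54.5456 kt.
Spread: 65.7500 − 49.7624 = 15.99 kt.

15.99 kt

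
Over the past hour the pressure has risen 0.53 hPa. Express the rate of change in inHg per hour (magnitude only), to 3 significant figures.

0.0157 inHg per hour

0.53 hPa / 1 h × 0.02953 inHg/hPa = 0.0157 inHg/h.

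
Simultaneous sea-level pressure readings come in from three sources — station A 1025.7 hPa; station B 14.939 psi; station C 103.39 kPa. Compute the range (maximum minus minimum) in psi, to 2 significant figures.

0.12 psi

station A: 1025.7 hPa = 14.8765 psi.
station C: 103.39 kPa = 14.9955 psi.
Spread: 14.9955 − 14.8765 = 0.12 psi.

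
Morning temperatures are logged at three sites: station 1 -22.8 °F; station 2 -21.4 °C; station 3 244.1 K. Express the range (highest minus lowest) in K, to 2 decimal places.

station 1: -22.8 °F = -30.444 °C.
station 3: 244.1 K = -29.050 °C.
Spread: (-21.400) − (-30.444) = 9.044 °C.

9.04 K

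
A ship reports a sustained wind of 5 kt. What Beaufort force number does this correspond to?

Beaufort force 2

5 kt lies in the Beaufort 2 band (light breeze, 4–6 kt).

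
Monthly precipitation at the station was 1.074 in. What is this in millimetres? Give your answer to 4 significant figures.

1 in = 25.4 mm, so 1.074 × 25.4 = 27.28 mm.

27.28 mm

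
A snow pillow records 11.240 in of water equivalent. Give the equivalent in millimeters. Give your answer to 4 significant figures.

1 in = 25.4 mm, so 11.240 × 25.4 = 285.5 mm.

285.5 mm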